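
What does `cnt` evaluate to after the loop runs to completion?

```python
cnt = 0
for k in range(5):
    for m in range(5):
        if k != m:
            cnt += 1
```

Let's trace through this code step by step.

Initialize: cnt = 0
Entering loop: for k in range(5):
After iteration 1: k = 0, cnt = 4
After iteration 2: k = 1, cnt = 8
After iteration 3: k = 2, cnt = 12
After iteration 4: k = 3, cnt = 16
After iteration 5: k = 4, cnt = 20
Loop ends.

Final answer: 20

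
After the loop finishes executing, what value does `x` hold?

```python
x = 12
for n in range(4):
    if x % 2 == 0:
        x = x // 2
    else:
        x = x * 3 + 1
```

Let's trace through this code step by step.

Initialize: x = 12
Entering loop: for n in range(4):
After iteration 1: n = 0, x = 6
After iteration 2: n = 1, x = 3
After iteration 3: n = 2, x = 10
After iteration 4: n = 3, x = 5
Loop ends.

Final answer: 5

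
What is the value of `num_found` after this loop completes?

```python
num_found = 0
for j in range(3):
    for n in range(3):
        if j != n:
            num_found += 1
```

Let's trace through this code step by step.

Initialize: num_found = 0
Entering loop: for j in range(3):
After iteration 1: j = 0, num_found = 2
After iteration 2: j = 1, num_found = 4
After iteration 3: j = 2, num_found = 6
Loop ends.

Final answer: 6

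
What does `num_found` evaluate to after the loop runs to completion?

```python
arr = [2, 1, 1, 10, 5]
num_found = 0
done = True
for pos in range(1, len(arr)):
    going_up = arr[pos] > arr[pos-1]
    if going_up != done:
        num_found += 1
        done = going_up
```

Let's trace through this code step by step.

Initialize: arr = [2, 1, 1, 10, 5]
Initialize: num_found = 0
Initialize: done = True
Entering loop: for pos in range(1, len(arr)):
After iteration 1: pos = 1, num_found = 1, done = False, going_up = False
After iteration 2: pos = 2, num_found = 1, done = False, going_up = False
After iteration 3: pos = 3, num_found = 2, done = True, going_up = True
After iteration 4: pos = 4, num_found = 3, done = False, going_up = False
Loop ends.

Final answer: 3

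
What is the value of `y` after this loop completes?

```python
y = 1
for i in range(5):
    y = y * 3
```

Let's trace through this code step by step.

Initialize: y = 1
Entering loop: for i in range(5):
After iteration 1: i = 0, y = 3
After iteration 2: i = 1, y = 9
After iteration 3: i = 2, y = 27
After iteration 4: i = 3, y = 81
After iteration 5: i = 4, y = 243
Loop ends.

Final answer: 243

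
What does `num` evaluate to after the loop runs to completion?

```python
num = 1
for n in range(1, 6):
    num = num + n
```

Let's trace through this code step by step.

Initialize: num = 1
Entering loop: for n in range(1, 6):
After iteration 1: n = 1, num = 2
After iteration 2: n = 2, num = 4
After iteration 3: n = 3, num = 7
After iteration 4: n = 4, num = 11
After iteration 5: n = 5, num = 16
Loop ends.

Final answer: 16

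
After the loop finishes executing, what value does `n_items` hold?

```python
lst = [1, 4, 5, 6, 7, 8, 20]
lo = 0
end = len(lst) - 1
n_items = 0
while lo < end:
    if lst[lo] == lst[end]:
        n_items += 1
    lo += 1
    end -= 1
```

Let's trace through this code step by step.

Initialize: lst = [1, 4, 5, 6, 7, 8, 20]
Initialize: lo = 0
Initialize: end = 6
Initialize: n_items = 0
Entering loop: while lo < end:
After iteration 1: lo = 1, end = 5, n_items = 0
After iteration 2: lo = 2, end = 4, n_items = 0
After iteration 3: lo = 3, end = 3, n_items = 0
Loop ends.

Final answer: 0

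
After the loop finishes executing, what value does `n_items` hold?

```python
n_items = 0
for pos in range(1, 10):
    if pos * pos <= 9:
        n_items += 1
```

Let's trace through this code step by step.

Initialize: n_items = 0
Entering loop: for pos in range(1, 10):
After iteration 1: pos = 1, n_items = 1
After iteration 2: pos = 2, n_items = 2
After iteration 3: pos = 3, n_items = 3
After iteration 4: pos = 4, n_items = 3
After iteration 5: pos = 5, n_items = 3
After iteration 6: pos = 6, n_items = 3
After iteration 7: pos = 7, n_items = 3
After iteration 8: pos = 8, n_items = 3
After iteration 9: pos = 9, n_items = 3
Loop ends.

Final answer: 3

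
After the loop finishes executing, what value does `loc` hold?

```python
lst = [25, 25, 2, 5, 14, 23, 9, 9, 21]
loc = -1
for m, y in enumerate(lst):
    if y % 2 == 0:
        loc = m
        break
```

Let's trace through this code step by step.

Initialize: lst = [25, 25, 2, 5, 14, 23, 9, 9, 21]
Initialize: loc = -1
Entering loop: for m, y in enumerate(lst):
After iteration 1: m = 0, y = 25, loc = -1
After iteration 2: m = 1, y = 25, loc = -1
After iteration 3: m = 2, y = 2, loc = 2
Loop ends.

Final answer: 2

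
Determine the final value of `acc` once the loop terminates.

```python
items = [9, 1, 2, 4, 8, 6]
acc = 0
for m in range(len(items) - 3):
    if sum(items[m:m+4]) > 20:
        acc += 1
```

Let's trace through this code step by step.

Initialize: items = [9, 1, 2, 4, 8, 6]
Initialize: acc = 0
Entering loop: for m in range(len(items) - 3):
After iteration 1: m = 0, acc = 0
After iteration 2: m = 1, acc = 0
After iteration 3: m = 2, acc = 0
Loop ends.

Final answer: 0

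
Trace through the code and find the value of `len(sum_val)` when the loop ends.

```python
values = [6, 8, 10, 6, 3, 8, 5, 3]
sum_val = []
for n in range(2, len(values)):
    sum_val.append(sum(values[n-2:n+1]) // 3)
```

Let's trace through this code step by step.

Initialize: values = [6, 8, 10, 6, 3, 8, 5, 3]
Initialize: sum_val = []
Entering loop: for n in range(2, len(values)):
After iteration 1: n = 2, sum_val = [8]
After iteration 2: n = 3, sum_val = [8, 8]
After iteration 3: n = 4, sum_val = [8, 8, 6]
After iteration 4: n = 5, sum_val = [8, 8, 6, 5]
After iteration 5: n = 6, sum_val = [8, 8, 6, 5, 5]
After iteration 6: n = 7, sum_val = [8, 8, 6, 5, 5, 5]
Loop ends.
len(sum_val) = 6

Final answer: 6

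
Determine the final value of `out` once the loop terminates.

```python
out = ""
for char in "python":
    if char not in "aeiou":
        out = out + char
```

Let's trace through this code step by step.

Initialize: out = ''
Entering loop: for char in "python":
After iteration 1: char = 'p', out = 'p'
After iteration 2: char = 'y', out = 'py'
After iteration 3: char = 't', out = 'pyt'
After iteration 4: char = 'h', out = 'pyth'
After iteration 5: char = 'o', out = 'pyth'
After iteration 6: char = 'n', out = 'pythn'
Loop ends.

Final answer: 'pythn'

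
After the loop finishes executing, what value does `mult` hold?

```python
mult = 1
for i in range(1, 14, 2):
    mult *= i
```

Let's trace through this code step by step.

Initialize: mult = 1
Entering loop: for i in range(1, 14, 2):
After iteration 1: i = 1, mult = 1
After iteration 2: i = 3, mult = 3
After iteration 3: i = 5, mult = 15
After iteration 4: i = 7, mult = 105
After iteration 5: i = 9, mult = 945
After iteration 6: i = 11, mult = 10395
After iteration 7: i = 13, mult = 135135
Loop ends.

Final answer: 135135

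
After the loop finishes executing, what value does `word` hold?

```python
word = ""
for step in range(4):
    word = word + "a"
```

Let's trace through this code step by step.

Initialize: word = ''
Entering loop: for step in range(4):
After iteration 1: step = 0, word = 'a'
After iteration 2: step = 1, word = 'aa'
After iteration 3: step = 2, word = 'aaa'
After iteration 4: step = 3, word = 'aaaa'
Loop ends.

Final answer: 'aaaa'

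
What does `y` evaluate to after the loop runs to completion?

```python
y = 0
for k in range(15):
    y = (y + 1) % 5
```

Let's trace through this code step by step.

Initialize: y = 0
Entering loop: for k in range(15):
After iteration 1: k = 0, y = 1
After iteration 2: k = 1, y = 2
After iteration 3: k = 2, y = 3
After iteration 4: k = 3, y = 4
After iteration 5: k = 4, y = 0
After iteration 6: k = 5, y = 1
After iteration 7: k = 6, y = 2
After iteration 8: k = 7, y = 3
After iteration 9: k = 8, y = 4
After iteration 10: k = 9, y = 0
After iteration 11: k = 10, y = 1
After iteration 12: k = 11, y = 2
After iteration 13: k = 12, y = 3
After iteration 14: k = 13, y = 4
After iteration 15: k = 14, y = 0
Loop ends.

Final answer: 0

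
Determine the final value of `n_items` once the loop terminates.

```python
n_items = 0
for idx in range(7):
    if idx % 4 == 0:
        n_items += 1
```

Let's trace through this code step by step.

Initialize: n_items = 0
Entering loop: for idx in range(7):
After iteration 1: idx = 0, n_items = 1
After iteration 2: idx = 1, n_items = 1
After iteration 3: idx = 2, n_items = 1
After iteration 4: idx = 3, n_items = 1
After iteration 5: idx = 4, n_items = 2
After iteration 6: idx = 5, n_items = 2
After iteration 7: idx = 6, n_items = 2
Loop ends.

Final answer: 2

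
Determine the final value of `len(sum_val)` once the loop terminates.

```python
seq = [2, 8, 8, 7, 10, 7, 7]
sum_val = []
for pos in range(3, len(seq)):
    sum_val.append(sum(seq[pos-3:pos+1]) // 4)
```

Let's trace through this code step by step.

Initialize: seq = [2, 8, 8, 7, 10, 7, 7]
Initialize: sum_val = []
Entering loop: for pos in range(3, len(seq)):
After iteration 1: pos = 3, sum_val = [6]
After iteration 2: pos = 4, sum_val = [6, 8]
After iteration 3: pos = 5, sum_val = [6, 8, 8]
After iteration 4: pos = 6, sum_val = [6, 8, 8, 7]
Loop ends.
len(sum_val) = 4

Final answer: 4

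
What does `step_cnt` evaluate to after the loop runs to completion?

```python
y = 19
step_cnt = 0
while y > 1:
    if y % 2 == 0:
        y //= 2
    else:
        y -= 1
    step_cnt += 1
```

Let's trace through this code step by step.

Initialize: y = 19
Initialize: step_cnt = 0
Entering loop: while y > 1:
After iteration 1: y = 18, step_cnt = 1
After iteration 2: y = 9, step_cnt = 2
After iteration 3: y = 8, step_cnt = 3
After iteration 4: y = 4, step_cnt = 4
After iteration 5: y = 2, step_cnt = 5
After iteration 6: y = 1, step_cnt = 6
Loop ends.

Final answer: 6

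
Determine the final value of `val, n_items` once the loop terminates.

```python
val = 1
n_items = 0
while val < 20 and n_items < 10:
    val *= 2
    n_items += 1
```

Let's trace through this code step by step.

Initialize: val = 1
Initialize: n_items = 0
Entering loop: while val < 20 and n_items < 10:
After iteration 1: val = 2, n_items = 1
After iteration 2: val = 4, n_items = 2
After iteration 3: val = 8, n_items = 3
After iteration 4: val = 16, n_items = 4
After iteration 5: val = 32, n_items = 5
Loop ends.

Final answer: 32, 5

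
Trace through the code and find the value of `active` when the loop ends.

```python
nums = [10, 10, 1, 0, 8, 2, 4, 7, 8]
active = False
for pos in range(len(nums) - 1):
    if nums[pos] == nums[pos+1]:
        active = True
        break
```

Let's trace through this code step by step.

Initialize: nums = [10, 10, 1, 0, 8, 2, 4, 7, 8]
Initialize: active = False
Entering loop: for pos in range(len(nums) - 1):
After iteration 1: pos = 0, active = True
Loop ends.

Final answer: True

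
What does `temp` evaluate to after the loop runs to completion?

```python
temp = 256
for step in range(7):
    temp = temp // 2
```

Let's trace through this code step by step.

Initialize: temp = 256
Entering loop: for step in range(7):
After iteration 1: step = 0, temp = 128
After iteration 2: step = 1, temp = 64
After iteration 3: step = 2, temp = 32
After iteration 4: step = 3, temp = 16
After iteration 5: step = 4, temp = 8
After iteration 6: step = 5, temp = 4
After iteration 7: step = 6, temp = 2
Loop ends.

Final answer: 2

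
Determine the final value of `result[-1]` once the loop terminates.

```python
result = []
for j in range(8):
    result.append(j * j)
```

Let's trace through this code step by step.

Initialize: result = []
Entering loop: for j in range(8):
After iteration 1: j = 0, result = [0]
After iteration 2: j = 1, result = [0, 1]
After iteration 3: j = 2, result = [0, 1, 4]
After iteration 4: j = 3, result = [0, 1, 4, 9]
After iteration 5: j = 4, result = [0, 1, 4, 9, 16]
After iteration 6: j = 5, result = [0, 1, 4, 9, 16, 25]
After iteration 7: j = 6, result = [0, 1, 4, 9, 16, 25, 36]
After iteration 8: j = 7, result = [0, 1, 4, 9, 16, 25, 36, 49]
Loop ends.
result[-1] = 49

Final answer: 49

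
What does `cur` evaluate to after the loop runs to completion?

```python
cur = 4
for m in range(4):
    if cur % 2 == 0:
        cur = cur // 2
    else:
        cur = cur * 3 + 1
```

Let's trace through this code step by step.

Initialize: cur = 4
Entering loop: for m in range(4):
After iteration 1: m = 0, cur = 2
After iteration 2: m = 1, cur = 1
After iteration 3: m = 2, cur = 4
After iteration 4: m = 3, cur = 2
Loop ends.

Final answer: 2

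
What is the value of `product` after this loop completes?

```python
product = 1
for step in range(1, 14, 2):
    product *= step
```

Let's trace through this code step by step.

Initialize: product = 1
Entering loop: for step in range(1, 14, 2):
After iteration 1: step = 1, product = 1
After iteration 2: step = 3, product = 3
After iteration 3: step = 5, product = 15
After iteration 4: step = 7, product = 105
After iteration 5: step = 9, product = 945
After iteration 6: step = 11, product = 10395
After iteration 7: step = 13, product = 135135
Loop ends.

Final answer: 135135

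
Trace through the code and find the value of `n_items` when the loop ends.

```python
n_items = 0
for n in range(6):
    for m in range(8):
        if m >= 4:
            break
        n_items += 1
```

Let's trace through this code step by step.

Initialize: n_items = 0
Entering loop: for n in range(6):
After iteration 1: n = 0, n_items = 4
After iteration 2: n = 1, n_items = 8
After iteration 3: n = 2, n_items = 12
After iteration 4: n = 3, n_items = 16
After iteration 5: n = 4, n_items = 20
After iteration 6: n = 5, n_items = 24
Loop ends.

Final answer: 24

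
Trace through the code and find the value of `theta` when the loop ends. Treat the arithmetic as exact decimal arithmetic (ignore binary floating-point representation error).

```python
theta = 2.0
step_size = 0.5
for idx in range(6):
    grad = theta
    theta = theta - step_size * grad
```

Let's trace through this code step by step.

Initialize: theta = 2.0
Initialize: step_size = 0.5
Entering loop: for idx in range(6):
After iteration 1: idx = 0, theta = 1.0, grad = 2.0
After iteration 2: idx = 1, theta = 0.5, grad = 1.0
After iteration 3: idx = 2, theta = 0.25, grad = 0.5
After iteration 4: idx = 3, theta = 0.125, grad = 0.25
After iteration 5: idx = 4, theta = 0.0625, grad = 0.125
After iteration 6: idx = 5, theta = 0.03125, grad = 0.0625
Loop ends.

Final answer: 0.03125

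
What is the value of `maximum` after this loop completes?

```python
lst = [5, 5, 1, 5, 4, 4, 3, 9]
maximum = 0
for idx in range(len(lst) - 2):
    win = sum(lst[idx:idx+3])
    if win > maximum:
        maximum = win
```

Let's trace through this code step by step.

Initialize: lst = [5, 5, 1, 5, 4, 4, 3, 9]
Initialize: maximum = 0
Entering loop: for idx in range(len(lst) - 2):
After iteration 1: idx = 0, maximum = 11, win = 11
After iteration 2: idx = 1, maximum = 11, win = 11
After iteration 3: idx = 2, maximum = 11, win = 10
After iteration 4: idx = 3, maximum = 13, win = 13
After iteration 5: idx = 4, maximum = 13, win = 11
After iteration 6: idx = 5, maximum = 16, win = 16
Loop ends.

Final answer: 16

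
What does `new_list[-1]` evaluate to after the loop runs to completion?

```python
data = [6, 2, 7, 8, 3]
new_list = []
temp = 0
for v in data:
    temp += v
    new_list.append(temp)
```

Let's trace through this code step by step.

Initialize: data = [6, 2, 7, 8, 3]
Initialize: new_list = []
Initialize: temp = 0
Entering loop: for v in data:
After iteration 1: v = 6, new_list = [6], temp = 6
After iteration 2: v = 2, new_list = [6, 8], temp = 8
After iteration 3: v = 7, new_list = [6, 8, 15], temp = 15
After iteration 4: v = 8, new_list = [6, 8, 15, 23], temp = 23
After iteration 5: v = 3, new_list = [6, 8, 15, 23, 26], temp = 26
Loop ends.
new_list[-1] = 26

Final answer: 26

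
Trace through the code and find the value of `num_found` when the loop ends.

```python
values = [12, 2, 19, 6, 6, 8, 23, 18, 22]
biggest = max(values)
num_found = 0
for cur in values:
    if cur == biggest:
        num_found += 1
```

Let's trace through this code step by step.

Initialize: values = [12, 2, 19, 6, 6, 8, 23, 18, 22]
Initialize: biggest = 23
Initialize: num_found = 0
Entering loop: for cur in values:
After iteration 1: cur = 12, num_found = 0
After iteration 2: cur = 2, num_found = 0
After iteration 3: cur = 19, num_found = 0
After iteration 4: cur = 6, num_found = 0
After iteration 5: cur = 6, num_found = 0
After iteration 6: cur = 8, num_found = 0
After iteration 7: cur = 23, num_found = 1
After iteration 8: cur = 18, num_found = 1
After iteration 9: cur = 22, num_found = 1
Loop ends.

Final answer: 1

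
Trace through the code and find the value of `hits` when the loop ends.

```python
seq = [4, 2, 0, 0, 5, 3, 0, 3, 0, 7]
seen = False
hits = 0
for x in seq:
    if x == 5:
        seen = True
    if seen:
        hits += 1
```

Let's trace through this code step by step.

Initialize: seq = [4, 2, 0, 0, 5, 3, 0, 3, 0, 7]
Initialize: seen = False
Initialize: hits = 0
Entering loop: for x in seq:
After iteration 1: x = 4, seen = False, hits = 0
After iteration 2: x = 2, seen = False, hits = 0
After iteration 3: x = 0, seen = False, hits = 0
After iteration 4: x = 0, seen = False, hits = 0
After iteration 5: x = 5, seen = True, hits = 1
After iteration 6: x = 3, seen = True, hits = 2
After iteration 7: x = 0, seen = True, hits = 3
After iteration 8: x = 3, seen = True, hits = 4
After iteration 9: x = 0, seen = True, hits = 5
After iteration 10: x = 7, seen = True, hits = 6
Loop ends.

Final answer: 6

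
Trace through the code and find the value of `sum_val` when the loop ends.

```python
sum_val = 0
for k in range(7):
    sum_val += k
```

Let's trace through this code step by step.

Initialize: sum_val = 0
Entering loop: for k in range(7):
After iteration 1: k = 0, sum_val = 0
After iteration 2: k = 1, sum_val = 1
After iteration 3: k = 2, sum_val = 3
After iteration 4: k = 3, sum_val = 6
After iteration 5: k = 4, sum_val = 10
After iteration 6: k = 5, sum_val = 15
After iteration 7: k = 6, sum_val = 21
Loop ends.

Final answer: 21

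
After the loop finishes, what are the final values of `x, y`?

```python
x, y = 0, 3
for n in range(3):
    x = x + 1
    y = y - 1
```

Let's trace through this code step by step.

Initialize: x = 0
Initialize: y = 3
Entering loop: for n in range(3):
After iteration 1: n = 0, x = 1, y = 2
After iteration 2: n = 1, x = 2, y = 1
After iteration 3: n = 2, x = 3, y = 0
Loop ends.

Final answer: 3, 0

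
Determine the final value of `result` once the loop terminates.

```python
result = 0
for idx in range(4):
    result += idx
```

Let's trace through this code step by step.

Initialize: result = 0
Entering loop: for idx in range(4):
After iteration 1: idx = 0, result = 0
After iteration 2: idx = 1, result = 1
After iteration 3: idx = 2, result = 3
After iteration 4: idx = 3, result = 6
Loop ends.

Final answer: 6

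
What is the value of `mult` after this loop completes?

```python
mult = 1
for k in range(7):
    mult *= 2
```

Let's trace through this code step by step.

Initialize: mult = 1
Entering loop: for k in range(7):
After iteration 1: k = 0, mult = 2
After iteration 2: k = 1, mult = 4
After iteration 3: k = 2, mult = 8
After iteration 4: k = 3, mult = 16
After iteration 5: k = 4, mult = 32
After iteration 6: k = 5, mult = 64
After iteration 7: k = 6, mult = 128
Loop ends.

Final answer: 128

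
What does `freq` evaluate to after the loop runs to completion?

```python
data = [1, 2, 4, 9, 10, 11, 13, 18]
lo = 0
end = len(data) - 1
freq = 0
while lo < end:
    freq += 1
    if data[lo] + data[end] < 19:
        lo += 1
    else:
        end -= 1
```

Let's trace through this code step by step.

Initialize: data = [1, 2, 4, 9, 10, 11, 13, 18]
Initialize: lo = 0
Initialize: end = 7
Initialize: freq = 0
Entering loop: while lo < end:
After iteration 1: lo = 0, end = 6, freq = 1
After iteration 2: lo = 1, end = 6, freq = 2
After iteration 3: lo = 2, end = 6, freq = 3
After iteration 4: lo = 3, end = 6, freq = 4
After iteration 5: lo = 3, end = 5, freq = 5
After iteration 6: lo = 3, end = 4, freq = 6
After iteration 7: lo = 3, end = 3, freq = 7
Loop ends.

Final answer: 7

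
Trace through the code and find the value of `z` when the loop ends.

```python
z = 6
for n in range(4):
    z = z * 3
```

Let's trace through this code step by step.

Initialize: z = 6
Entering loop: for n in range(4):
After iteration 1: n = 0, z = 18
After iteration 2: n = 1, z = 54
After iteration 3: n = 2, z = 162
After iteration 4: n = 3, z = 486
Loop ends.

Final answer: 486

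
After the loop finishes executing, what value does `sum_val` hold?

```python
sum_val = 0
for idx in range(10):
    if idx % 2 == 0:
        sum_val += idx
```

Let's trace through this code step by step.

Initialize: sum_val = 0
Entering loop: for idx in range(10):
After iteration 1: idx = 0, sum_val = 0
After iteration 2: idx = 1, sum_val = 0
After iteration 3: idx = 2, sum_val = 2
After iteration 4: idx = 3, sum_val = 2
After iteration 5: idx = 4, sum_val = 6
After iteration 6: idx = 5, sum_val = 6
After iteration 7: idx = 6, sum_val = 12
After iteration 8: idx = 7, sum_val = 12
After iteration 9: idx = 8, sum_val = 20
After iteration 10: idx = 9, sum_val = 20
Loop ends.

Final answer: 20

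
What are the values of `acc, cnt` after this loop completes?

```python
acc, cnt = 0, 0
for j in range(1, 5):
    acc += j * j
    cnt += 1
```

Let's trace through this code step by step.

Initialize: acc = 0
Initialize: cnt = 0
Entering loop: for j in range(1, 5):
After iteration 1: j = 1, acc = 1, cnt = 1
After iteration 2: j = 2, acc = 5, cnt = 2
After iteration 3: j = 3, acc = 14, cnt = 3
After iteration 4: j = 4, acc = 30, cnt = 4
Loop ends.

Final answer: 30, 4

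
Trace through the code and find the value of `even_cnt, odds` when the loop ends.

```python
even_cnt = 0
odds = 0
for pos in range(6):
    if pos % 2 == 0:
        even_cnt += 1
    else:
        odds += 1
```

Let's trace through this code step by step.

Initialize: even_cnt = 0
Initialize: odds = 0
Entering loop: for pos in range(6):
After iteration 1: pos = 0, even_cnt = 1, odds = 0
After iteration 2: pos = 1, even_cnt = 1, odds = 1
After iteration 3: pos = 2, even_cnt = 2, odds = 1
After iteration 4: pos = 3, even_cnt = 2, odds = 2
After iteration 5: pos = 4, even_cnt = 3, odds = 2
After iteration 6: pos = 5, even_cnt = 3, odds = 3
Loop ends.

Final answer: 3, 3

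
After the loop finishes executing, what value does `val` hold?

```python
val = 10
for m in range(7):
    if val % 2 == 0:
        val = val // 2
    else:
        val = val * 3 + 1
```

Let's trace through this code step by step.

Initialize: val = 10
Entering loop: for m in range(7):
After iteration 1: m = 0, val = 5
After iteration 2: m = 1, val = 16
After iteration 3: m = 2, val = 8
After iteration 4: m = 3, val = 4
After iteration 5: m = 4, val = 2
After iteration 6: m = 5, val = 1
After iteration 7: m = 6, val = 4
Loop ends.

Final answer: 4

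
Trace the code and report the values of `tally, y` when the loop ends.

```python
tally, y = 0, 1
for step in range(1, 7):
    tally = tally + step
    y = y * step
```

Let's trace through this code step by step.

Initialize: tally = 0
Initialize: y = 1
Entering loop: for step in range(1, 7):
After iteration 1: step = 1, tally = 1, y = 1
After iteration 2: step = 2, tally = 3, y = 2
After iteration 3: step = 3, tally = 6, y = 6
After iteration 4: step = 4, tally = 10, y = 24
After iteration 5: step = 5, tally = 15, y = 120
After iteration 6: step = 6, tally = 21, y = 720
Loop ends.

Final answer: 21, 720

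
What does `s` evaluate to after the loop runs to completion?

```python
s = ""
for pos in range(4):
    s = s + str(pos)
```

Let's trace through this code step by step.

Initialize: s = ''
Entering loop: for pos in range(4):
After iteration 1: pos = 0, s = '0'
After iteration 2: pos = 1, s = '01'
After iteration 3: pos = 2, s = '012'
After iteration 4: pos = 3, s = '0123'
Loop ends.

Final answer: '0123'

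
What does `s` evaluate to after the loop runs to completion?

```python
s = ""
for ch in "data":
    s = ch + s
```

Let's trace through this code step by step.

Initialize: s = ''
Entering loop: for ch in "data":
After iteration 1: ch = 'd', s = 'd'
After iteration 2: ch = 'a', s = 'ad'
After iteration 3: ch = 't', s = 'tad'
After iteration 4: ch = 'a', s = 'atad'
Loop ends.

Final answer: 'atad'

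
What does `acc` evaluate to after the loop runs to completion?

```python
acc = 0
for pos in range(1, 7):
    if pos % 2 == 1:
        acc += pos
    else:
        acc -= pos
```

Let's trace through this code step by step.

Initialize: acc = 0
Entering loop: for pos in range(1, 7):
After iteration 1: pos = 1, acc = 1
After iteration 2: pos = 2, acc = -1
After iteration 3: pos = 3, acc = 2
After iteration 4: pos = 4, acc = -2
After iteration 5: pos = 5, acc = 3
After iteration 6: pos = 6, acc = -3
Loop ends.

Final answer: -3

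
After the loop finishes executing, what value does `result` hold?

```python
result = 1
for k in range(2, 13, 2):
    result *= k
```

Let's trace through this code step by step.

Initialize: result = 1
Entering loop: for k in range(2, 13, 2):
After iteration 1: k = 2, result = 2
After iteration 2: k = 4, result = 8
After iteration 3: k = 6, result = 48
After iteration 4: k = 8, result = 384
After iteration 5: k = 10, result = 3840
After iteration 6: k = 12, result = 46080
Loop ends.

Final answer: 46080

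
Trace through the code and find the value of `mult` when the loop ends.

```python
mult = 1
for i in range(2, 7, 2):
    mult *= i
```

Let's trace through this code step by step.

Initialize: mult = 1
Entering loop: for i in range(2, 7, 2):
After iteration 1: i = 2, mult = 2
After iteration 2: i = 4, mult = 8
After iteration 3: i = 6, mult = 48
Loop ends.

Final answer: 48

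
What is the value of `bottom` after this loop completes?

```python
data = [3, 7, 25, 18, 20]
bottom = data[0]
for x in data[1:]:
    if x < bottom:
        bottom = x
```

Let's trace through this code step by step.

Initialize: data = [3, 7, 25, 18, 20]
Initialize: bottom = 3
Entering loop: for x in data[1:]:
After iteration 1: x = 7, bottom = 3
After iteration 2: x = 25, bottom = 3
After iteration 3: x = 18, bottom = 3
After iteration 4: x = 20, bottom = 3
Loop ends.

Final answer: 3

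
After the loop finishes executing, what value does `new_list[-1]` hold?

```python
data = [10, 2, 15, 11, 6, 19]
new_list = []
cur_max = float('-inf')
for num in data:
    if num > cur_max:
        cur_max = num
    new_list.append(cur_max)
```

Let's trace through this code step by step.

Initialize: data = [10, 2, 15, 11, 6, 19]
Initialize: new_list = []
Initialize: cur_max = -inf
Entering loop: for num in data:
After iteration 1: num = 10, new_list = [10], cur_max = 10
After iteration 2: num = 2, new_list = [10, 10], cur_max = 10
After iteration 3: num = 15, new_list = [10, 10, 15], cur_max = 15
After iteration 4: num = 11, new_list = [10, 10, 15, 15], cur_max = 15
After iteration 5: num = 6, new_list = [10, 10, 15, 15, 15], cur_max = 15
After iteration 6: num = 19, new_list = [10, 10, 15, 15, 15, 19], cur_max = 19
Loop ends.
new_list[-1] = 19

Final answer: 19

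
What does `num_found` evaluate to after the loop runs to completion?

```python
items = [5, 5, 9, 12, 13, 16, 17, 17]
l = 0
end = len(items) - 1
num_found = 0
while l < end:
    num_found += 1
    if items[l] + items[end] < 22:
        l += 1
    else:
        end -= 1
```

Let's trace through this code step by step.

Initialize: items = [5, 5, 9, 12, 13, 16, 17, 17]
Initialize: l = 0
Initialize: end = 7
Initialize: num_found = 0
Entering loop: while l < end:
After iteration 1: l = 0, end = 6, num_found = 1
After iteration 2: l = 0, end = 5, num_found = 2
After iteration 3: l = 1, end = 5, num_found = 3
After iteration 4: l = 2, end = 5, num_found = 4
After iteration 5: l = 2, end = 4, num_found = 5
After iteration 6: l = 2, end = 3, num_found = 6
After iteration 7: l = 3, end = 3, num_found = 7
Loop ends.

Final answer: 7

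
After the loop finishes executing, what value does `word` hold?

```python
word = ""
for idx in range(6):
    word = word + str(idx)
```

Let's trace through this code step by step.

Initialize: word = ''
Entering loop: for idx in range(6):
After iteration 1: idx = 0, word = '0'
After iteration 2: idx = 1, word = '01'
After iteration 3: idx = 2, word = '012'
After iteration 4: idx = 3, word = '0123'
After iteration 5: idx = 4, word = '01234'
After iteration 6: idx = 5, word = '012345'
Loop ends.

Final answer: '012345'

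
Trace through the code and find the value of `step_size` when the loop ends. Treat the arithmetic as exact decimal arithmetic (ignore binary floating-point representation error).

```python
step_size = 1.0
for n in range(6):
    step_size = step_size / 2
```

Let's trace through this code step by step.

Initialize: step_size = 1.0
Entering loop: for n in range(6):
After iteration 1: n = 0, step_size = 0.5
After iteration 2: n = 1, step_size = 0.25
After iteration 3: n = 2, step_size = 0.125
After iteration 4: n = 3, step_size = 0.0625
After iteration 5: n = 4, step_size = 0.03125
After iteration 6: n = 5, step_size = 0.015625
Loop ends.

Final answer: 0.015625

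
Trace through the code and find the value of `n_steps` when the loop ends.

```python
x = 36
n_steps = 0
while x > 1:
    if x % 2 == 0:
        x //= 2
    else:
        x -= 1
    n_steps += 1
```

Let's trace through this code step by step.

Initialize: x = 36
Initialize: n_steps = 0
Entering loop: while x > 1:
After iteration 1: x = 18, n_steps = 1
After iteration 2: x = 9, n_steps = 2
After iteration 3: x = 8, n_steps = 3
After iteration 4: x = 4, n_steps = 4
After iteration 5: x = 2, n_steps = 5
After iteration 6: x = 1, n_steps = 6
Loop ends.

Final answer: 6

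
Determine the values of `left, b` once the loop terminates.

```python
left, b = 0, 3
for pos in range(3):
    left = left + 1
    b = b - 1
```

Let's trace through this code step by step.

Initialize: left = 0
Initialize: b = 3
Entering loop: for pos in range(3):
After iteration 1: pos = 0, left = 1, b = 2
After iteration 2: pos = 1, left = 2, b = 1
After iteration 3: pos = 2, left = 3, b = 0
Loop ends.

Final answer: 3, 0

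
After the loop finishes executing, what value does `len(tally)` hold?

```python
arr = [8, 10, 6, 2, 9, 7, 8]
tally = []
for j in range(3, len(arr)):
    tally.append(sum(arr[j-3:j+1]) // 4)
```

Let's trace through this code step by step.

Initialize: arr = [8, 10, 6, 2, 9, 7, 8]
Initialize: tally = []
Entering loop: for j in range(3, len(arr)):
After iteration 1: j = 3, tally = [6]
After iteration 2: j = 4, tally = [6, 6]
After iteration 3: j = 5, tally = [6, 6, 6]
After iteration 4: j = 6, tally = [6, 6, 6, 6]
Loop ends.
len(tally) = 4

Final answer: 4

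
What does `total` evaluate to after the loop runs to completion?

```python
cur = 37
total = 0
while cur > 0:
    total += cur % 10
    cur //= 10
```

Let's trace through this code step by step.

Initialize: cur = 37
Initialize: total = 0
Entering loop: while cur > 0:
After iteration 1: cur = 3, total = 7
After iteration 2: cur = 0, total = 10
Loop ends.

Final answer: 10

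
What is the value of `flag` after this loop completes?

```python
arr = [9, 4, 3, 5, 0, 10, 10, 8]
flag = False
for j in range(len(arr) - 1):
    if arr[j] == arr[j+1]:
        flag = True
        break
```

Let's trace through this code step by step.

Initialize: arr = [9, 4, 3, 5, 0, 10, 10, 8]
Initialize: flag = False
Entering loop: for j in range(len(arr) - 1):
After iteration 1: j = 0, flag = False
After iteration 2: j = 1, flag = False
After iteration 3: j = 2, flag = False
After iteration 4: j = 3, flag = False
After iteration 5: j = 4, flag = False
After iteration 6: j = 5, flag = True
Loop ends.

Final answer: True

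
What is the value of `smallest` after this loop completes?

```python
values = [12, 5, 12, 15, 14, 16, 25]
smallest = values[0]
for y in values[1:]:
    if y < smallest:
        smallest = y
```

Let's trace through this code step by step.

Initialize: values = [12, 5, 12, 15, 14, 16, 25]
Initialize: smallest = 12
Entering loop: for y in values[1:]:
After iteration 1: y = 5, smallest = 5
After iteration 2: y = 12, smallest = 5
After iteration 3: y = 15, smallest = 5
After iteration 4: y = 14, smallest = 5
After iteration 5: y = 16, smallest = 5
After iteration 6: y = 25, smallest = 5
Loop ends.

Final answer: 5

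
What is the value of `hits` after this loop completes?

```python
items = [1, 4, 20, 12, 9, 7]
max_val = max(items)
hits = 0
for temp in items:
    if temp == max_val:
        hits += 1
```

Let's trace through this code step by step.

Initialize: items = [1, 4, 20, 12, 9, 7]
Initialize: max_val = 20
Initialize: hits = 0
Entering loop: for temp in items:
After iteration 1: temp = 1, hits = 0
After iteration 2: temp = 4, hits = 0
After iteration 3: temp = 20, hits = 1
After iteration 4: temp = 12, hits = 1
After iteration 5: temp = 9, hits = 1
After iteration 6: temp = 7, hits = 1
Loop ends.

Final answer: 1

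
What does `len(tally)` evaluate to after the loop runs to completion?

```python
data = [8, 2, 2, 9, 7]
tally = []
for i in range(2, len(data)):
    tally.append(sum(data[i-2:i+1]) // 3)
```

Let's trace through this code step by step.

Initialize: data = [8, 2, 2, 9, 7]
Initialize: tally = []
Entering loop: for i in range(2, len(data)):
After iteration 1: i = 2, tally = [4]
After iteration 2: i = 3, tally = [4, 4]
After iteration 3: i = 4, tally = [4, 4, 6]
Loop ends.
len(tally) = 3

Final answer: 3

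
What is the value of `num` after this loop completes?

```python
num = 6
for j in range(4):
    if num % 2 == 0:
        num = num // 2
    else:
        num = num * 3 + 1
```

Let's trace through this code step by step.

Initialize: num = 6
Entering loop: for j in range(4):
After iteration 1: j = 0, num = 3
After iteration 2: j = 1, num = 10
After iteration 3: j = 2, num = 5
After iteration 4: j = 3, num = 16
Loop ends.

Final answer: 16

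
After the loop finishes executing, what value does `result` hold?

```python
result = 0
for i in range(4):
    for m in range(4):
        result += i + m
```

Let's trace through this code step by step.

Initialize: result = 0
Entering loop: for i in range(4):
After iteration 1: i = 0, result = 6
After iteration 2: i = 1, result = 16
After iteration 3: i = 2, result = 30
After iteration 4: i = 3, result = 48
Loop ends.

Final answer: 48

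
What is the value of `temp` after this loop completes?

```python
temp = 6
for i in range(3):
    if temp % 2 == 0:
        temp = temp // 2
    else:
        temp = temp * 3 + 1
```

Let's trace through this code step by step.

Initialize: temp = 6
Entering loop: for i in range(3):
After iteration 1: i = 0, temp = 3
After iteration 2: i = 1, temp = 10
After iteration 3: i = 2, temp = 5
Loop ends.

Final answer: 5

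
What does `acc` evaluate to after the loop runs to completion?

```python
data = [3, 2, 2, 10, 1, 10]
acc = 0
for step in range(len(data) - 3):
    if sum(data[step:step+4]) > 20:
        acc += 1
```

Let's trace through this code step by step.

Initialize: data = [3, 2, 2, 10, 1, 10]
Initialize: acc = 0
Entering loop: for step in range(len(data) - 3):
After iteration 1: step = 0, acc = 0
After iteration 2: step = 1, acc = 0
After iteration 3: step = 2, acc = 1
Loop ends.

Final answer: 1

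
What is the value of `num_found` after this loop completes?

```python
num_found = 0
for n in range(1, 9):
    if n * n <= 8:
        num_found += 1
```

Let's trace through this code step by step.

Initialize: num_found = 0
Entering loop: for n in range(1, 9):
After iteration 1: n = 1, num_found = 1
After iteration 2: n = 2, num_found = 2
After iteration 3: n = 3, num_found = 2
After iteration 4: n = 4, num_found = 2
After iteration 5: n = 5, num_found = 2
After iteration 6: n = 6, num_found = 2
After iteration 7: n = 7, num_found = 2
After iteration 8: n = 8, num_found = 2
Loop ends.

Final answer: 2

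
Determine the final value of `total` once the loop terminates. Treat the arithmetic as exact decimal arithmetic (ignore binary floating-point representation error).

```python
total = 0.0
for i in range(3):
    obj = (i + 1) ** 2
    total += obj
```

Let's trace through this code step by step.

Initialize: total = 0.0
Entering loop: for i in range(3):
After iteration 1: i = 0, total = 1.0, obj = 1
After iteration 2: i = 1, total = 5.0, obj = 4
After iteration 3: i = 2, total = 14.0, obj = 9
Loop ends.

Final answer: 14.0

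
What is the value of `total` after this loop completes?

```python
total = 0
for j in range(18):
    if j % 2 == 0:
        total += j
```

Let's trace through this code step by step.

Initialize: total = 0
Entering loop: for j in range(18):
After iteration 1: j = 0, total = 0
After iteration 2: j = 1, total = 0
After iteration 3: j = 2, total = 2
After iteration 4: j = 3, total = 2
After iteration 5: j = 4, total = 6
After iteration 6: j = 5, total = 6
After iteration 7: j = 6, total = 12
After iteration 8: j = 7, total = 12
After iteration 9: j = 8, total = 20
After iteration 10: j = 9, total = 20
After iteration 11: j = 10, total = 30
After iteration 12: j = 11, total = 30
After iteration 13: j = 12, total = 42
After iteration 14: j = 13, total = 42
After iteration 15: j = 14, total = 56
After iteration 16: j = 15, total = 56
After iteration 17: j = 16, total = 72
After iteration 18: j = 17, total = 72
Loop ends.

Final answer: 72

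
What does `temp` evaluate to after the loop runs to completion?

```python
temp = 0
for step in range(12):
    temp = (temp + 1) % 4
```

Let's trace through this code step by step.

Initialize: temp = 0
Entering loop: for step in range(12):
After iteration 1: step = 0, temp = 1
After iteration 2: step = 1, temp = 2
After iteration 3: step = 2, temp = 3
After iteration 4: step = 3, temp = 0
After iteration 5: step = 4, temp = 1
After iteration 6: step = 5, temp = 2
After iteration 7: step = 6, temp = 3
After iteration 8: step = 7, temp = 0
After iteration 9: step = 8, temp = 1
After iteration 10: step = 9, temp = 2
After iteration 11: step = 10, temp = 3
After iteration 12: step = 11, temp = 0
Loop ends.

Final answer: 0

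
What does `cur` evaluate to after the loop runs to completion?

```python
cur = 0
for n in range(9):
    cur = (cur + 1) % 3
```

Let's trace through this code step by step.

Initialize: cur = 0
Entering loop: for n in range(9):
After iteration 1: n = 0, cur = 1
After iteration 2: n = 1, cur = 2
After iteration 3: n = 2, cur = 0
After iteration 4: n = 3, cur = 1
After iteration 5: n = 4, cur = 2
After iteration 6: n = 5, cur = 0
After iteration 7: n = 6, cur = 1
After iteration 8: n = 7, cur = 2
After iteration 9: n = 8, cur = 0
Loop ends.

Final answer: 0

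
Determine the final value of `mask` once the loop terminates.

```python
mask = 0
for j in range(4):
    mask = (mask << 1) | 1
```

Let's trace through this code step by step.

Initialize: mask = 0
Entering loop: for j in range(4):
After iteration 1: j = 0, mask = 1
After iteration 2: j = 1, mask = 3
After iteration 3: j = 2, mask = 7
After iteration 4: j = 3, mask = 15
Loop ends.

Final answer: 15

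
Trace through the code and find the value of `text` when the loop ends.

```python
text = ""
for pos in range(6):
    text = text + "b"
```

Let's trace through this code step by step.

Initialize: text = ''
Entering loop: for pos in range(6):
After iteration 1: pos = 0, text = 'b'
After iteration 2: pos = 1, text = 'bb'
After iteration 3: pos = 2, text = 'bbb'
After iteration 4: pos = 3, text = 'bbbb'
After iteration 5: pos = 4, text = 'bbbbb'
After iteration 6: pos = 5, text = 'bbbbbb'
Loop ends.

Final answer: 'bbbbbb'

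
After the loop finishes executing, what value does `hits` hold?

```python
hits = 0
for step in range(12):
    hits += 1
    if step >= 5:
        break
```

Let's trace through this code step by step.

Initialize: hits = 0
Entering loop: for step in range(12):
After iteration 1: step = 0, hits = 1
After iteration 2: step = 1, hits = 2
After iteration 3: step = 2, hits = 3
After iteration 4: step = 3, hits = 4
After iteration 5: step = 4, hits = 5
After iteration 6: step = 5, hits = 6
Loop ends.

Final answer: 6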